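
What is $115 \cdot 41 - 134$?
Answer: $4581$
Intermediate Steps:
$115 \cdot 41 - 134 = 4715 - 134 = 4581$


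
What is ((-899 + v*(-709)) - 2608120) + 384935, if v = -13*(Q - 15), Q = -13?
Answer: -2482160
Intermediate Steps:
v = 364 (v = -13*(-13 - 15) = -13*(-28) = 364)
((-899 + v*(-709)) - 2608120) + 384935 = ((-899 + 364*(-709)) - 2608120) + 384935 = ((-899 - 258076) - 2608120) + 384935 = (-258975 - 2608120) + 384935 = -2867095 + 384935 = -2482160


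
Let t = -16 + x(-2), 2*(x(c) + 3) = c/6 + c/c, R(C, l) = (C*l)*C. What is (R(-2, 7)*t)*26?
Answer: -40768/3 ≈ -13589.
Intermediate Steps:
R(C, l) = l*C**2
x(c) = -5/2 + c/12 (x(c) = -3 + (c/6 + c/c)/2 = -3 + (c*(1/6) + 1)/2 = -3 + (c/6 + 1)/2 = -3 + (1 + c/6)/2 = -3 + (1/2 + c/12) = -5/2 + c/12)
t = -56/3 (t = -16 + (-5/2 + (1/12)*(-2)) = -16 + (-5/2 - 1/6) = -16 - 8/3 = -56/3 ≈ -18.667)
(R(-2, 7)*t)*26 = ((7*(-2)**2)*(-56/3))*26 = ((7*4)*(-56/3))*26 = (28*(-56/3))*26 = -1568/3*26 = -40768/3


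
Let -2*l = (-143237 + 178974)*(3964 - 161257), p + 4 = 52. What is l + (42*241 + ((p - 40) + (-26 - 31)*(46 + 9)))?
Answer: 5621193931/2 ≈ 2.8106e+9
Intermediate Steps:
p = 48 (p = -4 + 52 = 48)
l = 5621179941/2 (l = -(-143237 + 178974)*(3964 - 161257)/2 = -35737*(-157293)/2 = -½*(-5621179941) = 5621179941/2 ≈ 2.8106e+9)
l + (42*241 + ((p - 40) + (-26 - 31)*(46 + 9))) = 5621179941/2 + (42*241 + ((48 - 40) + (-26 - 31)*(46 + 9))) = 5621179941/2 + (10122 + (8 - 57*55)) = 5621179941/2 + (10122 + (8 - 3135)) = 5621179941/2 + (10122 - 3127) = 5621179941/2 + 6995 = 5621193931/2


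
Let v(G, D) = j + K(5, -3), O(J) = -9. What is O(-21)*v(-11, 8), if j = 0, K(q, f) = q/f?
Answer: 15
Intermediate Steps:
v(G, D) = -5/3 (v(G, D) = 0 + 5/(-3) = 0 + 5*(-1/3) = 0 - 5/3 = -5/3)
O(-21)*v(-11, 8) = -9*(-5/3) = 15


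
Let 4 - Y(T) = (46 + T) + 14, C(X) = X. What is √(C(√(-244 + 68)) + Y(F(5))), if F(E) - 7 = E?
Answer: 2*√(-17 + I*√11) ≈ 0.80063 + 8.285*I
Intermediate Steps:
F(E) = 7 + E
Y(T) = -56 - T (Y(T) = 4 - ((46 + T) + 14) = 4 - (60 + T) = 4 + (-60 - T) = -56 - T)
√(C(√(-244 + 68)) + Y(F(5))) = √(√(-244 + 68) + (-56 - (7 + 5))) = √(√(-176) + (-56 - 1*12)) = √(4*I*√11 + (-56 - 12)) = √(4*I*√11 - 68) = √(-68 + 4*I*√11)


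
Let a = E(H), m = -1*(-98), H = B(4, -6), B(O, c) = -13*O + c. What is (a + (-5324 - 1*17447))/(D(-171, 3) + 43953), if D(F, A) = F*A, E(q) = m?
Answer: -22673/43440 ≈ -0.52194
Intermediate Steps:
B(O, c) = c - 13*O
H = -58 (H = -6 - 13*4 = -6 - 52 = -58)
m = 98
E(q) = 98
a = 98
D(F, A) = A*F
(a + (-5324 - 1*17447))/(D(-171, 3) + 43953) = (98 + (-5324 - 1*17447))/(3*(-171) + 43953) = (98 + (-5324 - 17447))/(-513 + 43953) = (98 - 22771)/43440 = -22673*1/43440 = -22673/43440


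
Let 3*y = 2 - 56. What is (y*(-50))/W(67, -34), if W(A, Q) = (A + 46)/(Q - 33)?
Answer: -60300/113 ≈ -533.63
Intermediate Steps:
y = -18 (y = (2 - 56)/3 = (1/3)*(-54) = -18)
W(A, Q) = (46 + A)/(-33 + Q)
(y*(-50))/W(67, -34) = (-18*(-50))/(((46 + 67)/(-33 - 34))) = 900/((113/(-67))) = 900/((-1/67*113)) = 900/(-113/67) = 900*(-67/113) = -60300/113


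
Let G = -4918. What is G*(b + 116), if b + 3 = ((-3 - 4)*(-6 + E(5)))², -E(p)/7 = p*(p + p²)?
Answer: -268728259286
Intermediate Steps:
E(p) = -7*p*(p + p²)
b = 54641661 (b = -3 + ((-3 - 4)*(-6 + 7*5²*(-1 - 1*5)))² = -3 + (-7*(-6 + 7*25*(-1 - 5)))² = -3 + (-7*(-6 + 7*25*(-6)))² = -3 + (-7*(-6 - 1050))² = -3 + (-7*(-1056))² = -3 + 7392² = -3 + 54641664 = 54641661)
G*(b + 116) = -4918*(54641661 + 116) = -4918*54641777 = -268728259286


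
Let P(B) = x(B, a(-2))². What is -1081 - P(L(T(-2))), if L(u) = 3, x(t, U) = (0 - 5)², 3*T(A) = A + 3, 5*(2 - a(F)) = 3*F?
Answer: -1706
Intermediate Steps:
a(F) = 2 - 3*F/5
T(A) = 1 + A/3 (T(A) = (A + 3)/3 = (3 + A)/3 = 1 + A/3)
x(t, U) = 25 (x(t, U) = (-5)² = 25)
P(B) = 625 (P(B) = 25² = 625)
-1081 - P(L(T(-2))) = -1081 - 1*625 = -1081 - 625 = -1706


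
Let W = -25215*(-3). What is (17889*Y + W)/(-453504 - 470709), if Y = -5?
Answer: 4600/308071 ≈ 0.014932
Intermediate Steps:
W = 75645
(17889*Y + W)/(-453504 - 470709) = (17889*(-5) + 75645)/(-453504 - 470709) = (-89445 + 75645)/(-924213) = -13800*(-1/924213) = 4600/308071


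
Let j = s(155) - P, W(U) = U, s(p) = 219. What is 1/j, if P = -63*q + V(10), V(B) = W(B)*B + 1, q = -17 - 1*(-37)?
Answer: 1/1378 ≈ 0.00072569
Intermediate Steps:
q = 20 (q = -17 + 37 = 20)
V(B) = 1 + B**2 (V(B) = B*B + 1 = B**2 + 1 = 1 + B**2)
P = -1159 (P = -63*20 + (1 + 10**2) = -1260 + (1 + 100) = -1260 + 101 = -1159)
j = 1378 (j = 219 - 1*(-1159) = 219 + 1159 = 1378)
1/j = 1/1378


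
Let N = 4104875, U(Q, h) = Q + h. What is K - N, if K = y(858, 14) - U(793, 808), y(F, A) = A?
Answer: -4106462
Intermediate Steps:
K = -1587 (K = 14 - (793 + 808) = 14 - 1*1601 = 14 - 1601 = -1587)
K - N = -1587 - 1*4104875 = -1587 - 4104875 = -4106462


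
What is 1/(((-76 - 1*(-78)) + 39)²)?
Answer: 1/1681 ≈ 0.00059488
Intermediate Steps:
1/(((-76 - 1*(-78)) + 39)²) = 1/(((-76 + 78) + 39)²) = 1/((2 + 39)²) = 1/(41²) = 1/1681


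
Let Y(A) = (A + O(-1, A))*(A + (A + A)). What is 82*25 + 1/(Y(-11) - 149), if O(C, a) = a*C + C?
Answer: 237799/116 ≈ 2050.0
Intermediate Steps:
O(C, a) = C + C*a (O(C, a) = C*a + C = C + C*a)
Y(A) = -3*A (Y(A) = (A - (1 + A))*(A + (A + A)) = (A + (-1 - A))*(A + 2*A) = -3*A)
82*25 + 1/(Y(-11) - 149) = 82*25 + 1/(-3*(-11) - 149) = 2050 + 1/(33 - 149) = 2050 + 1/(-116) = 2050 - 1/116 = 237799/116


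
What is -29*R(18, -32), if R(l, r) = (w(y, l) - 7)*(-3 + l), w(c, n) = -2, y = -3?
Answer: 3915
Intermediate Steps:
R(l, r) = 27 - 9*l (R(l, r) = (-2 - 7)*(-3 + l) = -9*(-3 + l) = 27 - 9*l)
-29*R(18, -32) = -29*(27 - 9*18) = -29*(27 - 162) = -29*(-135) = 3915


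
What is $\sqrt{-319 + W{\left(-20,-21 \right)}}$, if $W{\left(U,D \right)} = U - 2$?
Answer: $i \sqrt{341} \approx 18.466 i$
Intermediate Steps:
$W{\left(U,D \right)} = -2 + U$
$\sqrt{-319 + W{\left(-20,-21 \right)}} = \sqrt{-319 - 22} = \sqrt{-341} = i \sqrt{341}$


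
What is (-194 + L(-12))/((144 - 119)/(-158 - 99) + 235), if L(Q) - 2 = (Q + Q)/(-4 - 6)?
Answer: -121818/150925 ≈ -0.80714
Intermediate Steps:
L(Q) = 2 - Q/5 (L(Q) = 2 + (Q + Q)/(-4 - 6) = 2 + (2*Q)/(-10) = 2 + (2*Q)*(-1/10) = 2 - Q/5)
(-194 + L(-12))/((144 - 119)/(-158 - 99) + 235) = (-194 + (2 - 1/5*(-12)))/((144 - 119)/(-158 - 99) + 235) = (-194 + (2 + 12/5))/(25/(-257) + 235) = (-194 + 22/5)/(25*(-1/257) + 235) = -948/(5*(-25/257 + 235)) = -948/(5*60370/257) = -948/5*257/60370 = -121818/150925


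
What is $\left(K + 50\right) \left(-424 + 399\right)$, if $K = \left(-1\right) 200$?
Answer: $3750$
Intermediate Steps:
$K = -200$
$\left(K + 50\right) \left(-424 + 399\right) = \left(-200 + 50\right) \left(-424 + 399\right) = \left(-150\right) \left(-25\right) = 3750$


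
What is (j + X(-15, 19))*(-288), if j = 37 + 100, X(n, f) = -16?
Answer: -34848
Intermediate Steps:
j = 137
(j + X(-15, 19))*(-288) = (137 - 16)*(-288) = 121*(-288) = -34848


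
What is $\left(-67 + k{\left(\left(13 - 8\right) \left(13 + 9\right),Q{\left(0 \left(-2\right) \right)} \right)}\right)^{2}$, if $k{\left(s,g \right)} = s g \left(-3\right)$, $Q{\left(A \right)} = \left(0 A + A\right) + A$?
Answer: $4489$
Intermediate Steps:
$Q{\left(A \right)} = 2 A$ ($Q{\left(A \right)} = \left(0 + A\right) + A = A + A = 2 A$)
$k{\left(s,g \right)} = - 3 g s$ ($k{\left(s,g \right)} = g s \left(-3\right) = - 3 g s$)
$\left(-67 + k{\left(\left(13 - 8\right) \left(13 + 9\right),Q{\left(0 \left(-2\right) \right)} \right)}\right)^{2} = \left(-67 - 3 \cdot 2 \cdot 0 \left(-2\right) \left(13 - 8\right) \left(13 + 9\right)\right)^{2} = \left(-67 - 3 \cdot 2 \cdot 0 \cdot 5 \cdot 22\right)^{2} = \left(-67 - 0 \cdot 110\right)^{2} = \left(-67 + 0\right)^{2} = \left(-67\right)^{2} = 4489$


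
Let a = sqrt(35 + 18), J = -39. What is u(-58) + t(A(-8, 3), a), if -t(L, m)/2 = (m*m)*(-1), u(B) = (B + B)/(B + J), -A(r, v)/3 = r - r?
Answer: 10398/97 ≈ 107.20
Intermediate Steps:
A(r, v) = 0 (A(r, v) = -3*(r - r) = -3*0 = 0)
u(B) = 2*B/(-39 + B) (u(B) = (B + B)/(B - 39) = (2*B)/(-39 + B) = 2*B/(-39 + B))
a = sqrt(53) ≈ 7.2801
t(L, m) = 2*m**2 (t(L, m) = -2*m*m*(-1) = -2*m**2*(-1) = -(-2)*m**2 = 2*m**2)
u(-58) + t(A(-8, 3), a) = 2*(-58)/(-39 - 58) + 2*(sqrt(53))**2 = 2*(-58)/(-97) + 2*53 = 2*(-58)*(-1/97) + 106 = 116/97 + 106 = 10398/97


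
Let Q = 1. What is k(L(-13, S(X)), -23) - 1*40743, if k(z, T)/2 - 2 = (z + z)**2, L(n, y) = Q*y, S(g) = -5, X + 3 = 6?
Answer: -40539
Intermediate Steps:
X = 3 (X = -3 + 6 = 3)
L(n, y) = y (L(n, y) = 1*y = y)
k(z, T) = 4 + 8*z**2 (k(z, T) = 4 + 2*(z + z)**2 = 4 + 2*(2*z)**2 = 4 + 2*(4*z**2) = 4 + 8*z**2)
k(L(-13, S(X)), -23) - 1*40743 = (4 + 8*(-5)**2) - 1*40743 = (4 + 8*25) - 40743 = (4 + 200) - 40743 = 204 - 40743 = -40539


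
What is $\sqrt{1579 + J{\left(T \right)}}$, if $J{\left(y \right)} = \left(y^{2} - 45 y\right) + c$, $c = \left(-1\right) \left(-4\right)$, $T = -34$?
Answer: $\sqrt{4269} \approx 65.338$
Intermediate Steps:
$c = 4$
$J{\left(y \right)} = 4 + y^{2} - 45 y$ ($J{\left(y \right)} = \left(y^{2} - 45 y\right) + 4 = 4 + y^{2} - 45 y$)
$\sqrt{1579 + J{\left(T \right)}} = \sqrt{1579 + \left(4 + \left(-34\right)^{2} - -1530\right)} = \sqrt{1579 + \left(4 + 1156 + 1530\right)} = \sqrt{1579 + 2690} = \sqrt{4269}$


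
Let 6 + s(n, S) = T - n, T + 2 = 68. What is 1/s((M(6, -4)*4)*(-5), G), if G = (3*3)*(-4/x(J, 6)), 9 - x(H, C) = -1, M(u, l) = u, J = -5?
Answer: 1/180 ≈ 0.0055556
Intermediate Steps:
x(H, C) = 10 (x(H, C) = 9 - 1*(-1) = 9 + 1 = 10)
T = 66 (T = -2 + 68 = 66)
G = -18/5 (G = (3*3)*(-4/10) = 9*(-4*⅒) = 9*(-⅖) = -18/5 ≈ -3.6000)
s(n, S) = 60 - n (s(n, S) = -6 + (66 - n) = 60 - n)
1/s((M(6, -4)*4)*(-5), G) = 1/(60 - 6*4*(-5)) = 1/(60 - 24*(-5)) = 1/(60 - 1*(-120)) = 1/(60 + 120) = 1/180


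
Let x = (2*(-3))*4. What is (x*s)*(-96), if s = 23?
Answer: 52992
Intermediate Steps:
x = -24 (x = -6*4 = -24)
(x*s)*(-96) = -24*23*(-96) = -552*(-96) = 52992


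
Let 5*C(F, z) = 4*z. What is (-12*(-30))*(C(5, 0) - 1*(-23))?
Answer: 8280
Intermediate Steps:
C(F, z) = 4*z/5 (C(F, z) = (4*z)/5 = 4*z/5)
(-12*(-30))*(C(5, 0) - 1*(-23)) = (-12*(-30))*((4/5)*0 - 1*(-23)) = 360*(0 + 23) = 360*23 = 8280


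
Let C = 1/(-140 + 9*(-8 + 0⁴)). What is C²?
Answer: 1/44944 ≈ 2.2250e-5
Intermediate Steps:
C = -1/212 (C = 1/(-140 + 9*(-8 + 0)) = 1/(-140 + 9*(-8)) = 1/(-140 - 72) = 1/(-212) = -1/212 ≈ -0.0047170)
C² = (-1/212)² = 1/44944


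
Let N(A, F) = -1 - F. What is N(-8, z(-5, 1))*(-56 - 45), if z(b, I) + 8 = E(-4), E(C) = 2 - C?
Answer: -101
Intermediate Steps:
z(b, I) = -2 (z(b, I) = -8 + (2 - 1*(-4)) = -8 + (2 + 4) = -8 + 6 = -2)
N(-8, z(-5, 1))*(-56 - 45) = (-1 - 1*(-2))*(-56 - 45) = (-1 + 2)*(-101) = 1*(-101) = -101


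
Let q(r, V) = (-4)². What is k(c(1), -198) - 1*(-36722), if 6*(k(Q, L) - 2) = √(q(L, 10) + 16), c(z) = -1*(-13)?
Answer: 36724 + 2*√2/3 ≈ 36725.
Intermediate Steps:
q(r, V) = 16
c(z) = 13
k(Q, L) = 2 + 2*√2/3 (k(Q, L) = 2 + √(16 + 16)/6 = 2 + √32/6 = 2 + (4*√2)/6 = 2 + 2*√2/3)
k(c(1), -198) - 1*(-36722) = (2 + 2*√2/3) - 1*(-36722) = (2 + 2*√2/3) + 36722 = 36724 + 2*√2/3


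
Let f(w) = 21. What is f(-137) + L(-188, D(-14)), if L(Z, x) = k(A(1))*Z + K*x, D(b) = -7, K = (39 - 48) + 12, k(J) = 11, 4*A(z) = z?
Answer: -2068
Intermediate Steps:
A(z) = z/4
K = 3 (K = -9 + 12 = 3)
L(Z, x) = 3*x + 11*Z (L(Z, x) = 11*Z + 3*x = 3*x + 11*Z)
f(-137) + L(-188, D(-14)) = 21 + (3*(-7) + 11*(-188)) = 21 + (-21 - 2068) = 21 - 2089 = -2068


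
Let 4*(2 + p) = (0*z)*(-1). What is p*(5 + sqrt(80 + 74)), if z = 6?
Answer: -10 - 2*sqrt(154) ≈ -34.819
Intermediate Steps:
p = -2 (p = -2 + ((0*6)*(-1))/4 = -2 + (0*(-1))/4 = -2 + (1/4)*0 = -2 + 0 = -2)
p*(5 + sqrt(80 + 74)) = -2*(5 + sqrt(80 + 74)) = -2*(5 + sqrt(154)) = -10 - 2*sqrt(154)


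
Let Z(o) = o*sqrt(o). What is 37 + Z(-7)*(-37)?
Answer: 37 + 259*I*sqrt(7) ≈ 37.0 + 685.25*I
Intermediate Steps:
Z(o) = o**(3/2)
37 + Z(-7)*(-37) = 37 + (-7)**(3/2)*(-37) = 37 - 7*I*sqrt(7)*(-37) = 37 + 259*I*sqrt(7)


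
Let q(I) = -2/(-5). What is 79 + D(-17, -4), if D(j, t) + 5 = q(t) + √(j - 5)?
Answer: 372/5 + I*√22 ≈ 74.4 + 4.6904*I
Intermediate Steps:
q(I) = ⅖ (q(I) = -2*(-⅕) = ⅖)
D(j, t) = -23/5 + √(-5 + j) (D(j, t) = -5 + (⅖ + √(j - 5)) = -5 + (⅖ + √(-5 + j)) = -23/5 + √(-5 + j))
79 + D(-17, -4) = 79 + (-23/5 + √(-5 - 17)) = 79 + (-23/5 + √(-22)) = 79 + (-23/5 + I*√22) = 372/5 + I*√22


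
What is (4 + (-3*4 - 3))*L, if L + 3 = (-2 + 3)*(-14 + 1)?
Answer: 176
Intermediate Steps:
L = -16 (L = -3 + (-2 + 3)*(-14 + 1) = -3 + 1*(-13) = -3 - 13 = -16)
(4 + (-3*4 - 3))*L = (4 + (-3*4 - 3))*(-16) = (4 + (-12 - 3))*(-16) = (4 - 15)*(-16) = -11*(-16) = 176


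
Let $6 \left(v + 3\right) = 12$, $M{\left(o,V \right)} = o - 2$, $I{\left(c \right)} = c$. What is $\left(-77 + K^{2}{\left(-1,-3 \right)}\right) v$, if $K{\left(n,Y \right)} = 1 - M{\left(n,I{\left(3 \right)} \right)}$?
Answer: $61$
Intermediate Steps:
$M{\left(o,V \right)} = -2 + o$ ($M{\left(o,V \right)} = o - 2 = -2 + o$)
$K{\left(n,Y \right)} = 3 - n$ ($K{\left(n,Y \right)} = 1 - \left(-2 + n\right) = 3 - n$)
$v = -1$ ($v = -3 + \frac{1}{6} \cdot 12 = -3 + 2 = -1$)
$\left(-77 + K^{2}{\left(-1,-3 \right)}\right) v = \left(-77 + \left(3 - -1\right)^{2}\right) \left(-1\right) = \left(-77 + \left(3 + 1\right)^{2}\right) \left(-1\right) = \left(-77 + 4^{2}\right) \left(-1\right) = \left(-77 + 16\right) \left(-1\right) = \left(-61\right) \left(-1\right) = 61$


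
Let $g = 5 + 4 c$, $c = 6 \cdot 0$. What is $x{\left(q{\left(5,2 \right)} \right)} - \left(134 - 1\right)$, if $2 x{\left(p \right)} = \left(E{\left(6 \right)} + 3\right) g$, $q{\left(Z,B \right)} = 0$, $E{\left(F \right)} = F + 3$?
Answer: $-103$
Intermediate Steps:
$c = 0$
$E{\left(F \right)} = 3 + F$
$g = 5$ ($g = 5 + 4 \cdot 0 = 5 + 0 = 5$)
$x{\left(p \right)} = 30$ ($x{\left(p \right)} = \frac{\left(\left(3 + 6\right) + 3\right) 5}{2} = \frac{\left(9 + 3\right) 5}{2} = \frac{12 \cdot 5}{2} = \frac{1}{2} \cdot 60 = 30$)
$x{\left(q{\left(5,2 \right)} \right)} - \left(134 - 1\right) = 30 - \left(134 - 1\right) = 30 - 133 = -103$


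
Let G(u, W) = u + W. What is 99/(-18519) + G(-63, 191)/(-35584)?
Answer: -15347/1716094 ≈ -0.0089430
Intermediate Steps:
G(u, W) = W + u
99/(-18519) + G(-63, 191)/(-35584) = 99/(-18519) + (191 - 63)/(-35584) = 99*(-1/18519) + 128*(-1/35584) = -33/6173 - 1/278 = -15347/1716094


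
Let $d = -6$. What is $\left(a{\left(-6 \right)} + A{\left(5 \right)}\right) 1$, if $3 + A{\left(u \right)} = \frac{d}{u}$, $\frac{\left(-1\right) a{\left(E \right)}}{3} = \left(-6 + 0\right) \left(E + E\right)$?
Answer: $- \frac{1101}{5} \approx -220.2$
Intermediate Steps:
$a{\left(E \right)} = 36 E$ ($a{\left(E \right)} = - 3 \left(-6 + 0\right) \left(E + E\right) = - 3 \left(- 6 \cdot 2 E\right) = - 3 \left(- 12 E\right) = 36 E$)
$A{\left(u \right)} = -3 - \frac{6}{u}$
$\left(a{\left(-6 \right)} + A{\left(5 \right)}\right) 1 = \left(36 \left(-6\right) - \left(3 + \frac{6}{5}\right)\right) 1 = \left(-216 - \frac{21}{5}\right) 1 = \left(- \frac{1101}{5}\right) 1 = - \frac{1101}{5}$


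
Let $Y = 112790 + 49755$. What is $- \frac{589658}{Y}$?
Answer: $- \frac{589658}{162545} \approx -3.6277$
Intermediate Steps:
$Y = 162545$
$- \frac{589658}{Y} = - \frac{589658}{162545}$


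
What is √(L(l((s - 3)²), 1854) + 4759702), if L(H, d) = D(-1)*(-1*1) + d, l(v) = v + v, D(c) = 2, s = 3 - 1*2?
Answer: √4761554 ≈ 2182.1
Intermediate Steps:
s = 1 (s = 3 - 2 = 1)
l(v) = 2*v
L(H, d) = -2 + d (L(H, d) = 2*(-1*1) + d = 2*(-1) + d = -2 + d)
√(L(l((s - 3)²), 1854) + 4759702) = √((-2 + 1854) + 4759702) = √(1852 + 4759702) = √4761554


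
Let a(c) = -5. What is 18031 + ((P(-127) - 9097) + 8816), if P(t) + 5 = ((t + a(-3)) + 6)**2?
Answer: 33621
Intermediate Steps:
P(t) = -5 + (1 + t)**2 (P(t) = -5 + ((t - 5) + 6)**2 = -5 + ((-5 + t) + 6)**2 = -5 + (1 + t)**2)
18031 + ((P(-127) - 9097) + 8816) = 18031 + (((-5 + (1 - 127)**2) - 9097) + 8816) = 18031 + (((-5 + (-126)**2) - 9097) + 8816) = 18031 + (((-5 + 15876) - 9097) + 8816) = 18031 + ((15871 - 9097) + 8816) = 18031 + (6774 + 8816) = 18031 + 15590 = 33621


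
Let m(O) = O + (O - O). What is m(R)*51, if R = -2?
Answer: -102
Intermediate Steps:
m(O) = O (m(O) = O + 0 = O)
m(R)*51 = -2*51 = -102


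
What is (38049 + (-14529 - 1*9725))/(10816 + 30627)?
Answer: 13795/41443 ≈ 0.33287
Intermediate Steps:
(38049 + (-14529 - 1*9725))/(10816 + 30627) = (38049 + (-14529 - 9725))/41443 = (38049 - 24254)*(1/41443) = 13795*(1/41443) = 13795/41443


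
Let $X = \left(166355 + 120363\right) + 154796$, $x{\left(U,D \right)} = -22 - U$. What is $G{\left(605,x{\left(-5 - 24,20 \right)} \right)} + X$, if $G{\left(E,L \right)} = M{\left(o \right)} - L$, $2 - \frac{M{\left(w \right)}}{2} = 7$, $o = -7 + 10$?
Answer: $441497$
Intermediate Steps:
$o = 3$
$M{\left(w \right)} = -10$ ($M{\left(w \right)} = 4 - 14 = -10$)
$G{\left(E,L \right)} = -10 - L$
$X = 441514$ ($X = 286718 + 154796 = 441514$)
$G{\left(605,x{\left(-5 - 24,20 \right)} \right)} + X = \left(-10 - \left(-22 - \left(-5 - 24\right)\right)\right) + 441514 = \left(-10 - \left(-22 - -29\right)\right) + 441514 = \left(-10 - \left(-22 + 29\right)\right) + 441514 = \left(-10 - 7\right) + 441514 = -17 + 441514 = 441497$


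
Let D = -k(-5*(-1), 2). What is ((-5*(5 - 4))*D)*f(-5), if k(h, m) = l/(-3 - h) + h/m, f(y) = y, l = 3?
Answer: -425/8 ≈ -53.125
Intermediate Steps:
k(h, m) = 3/(-3 - h) + h/m
D = -17/8 (D = -((-5*(-1))² - 3*2 + 3*(-5*(-1)))/(2*(3 - 5*(-1))) = -(5² - 6 + 3*5)/(2*(3 + 5)) = -(25 - 6 + 15)/(2*8) = -34/(2*8) = -1*17/8 = -17/8 ≈ -2.1250)
((-5*(5 - 4))*D)*f(-5) = (-5*(5 - 4)*(-17/8))*(-5) = (-5*1*(-17/8))*(-5) = -5*(-17/8)*(-5) = (85/8)*(-5) = -425/8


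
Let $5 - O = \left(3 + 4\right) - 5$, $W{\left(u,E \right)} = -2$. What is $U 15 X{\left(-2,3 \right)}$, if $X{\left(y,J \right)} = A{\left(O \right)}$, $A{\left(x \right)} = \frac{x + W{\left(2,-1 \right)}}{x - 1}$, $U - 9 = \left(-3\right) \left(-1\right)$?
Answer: $90$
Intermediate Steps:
$U = 12$ ($U = 9 - -3 = 9 + 3 = 12$)
$O = 3$ ($O = 5 - \left(\left(3 + 4\right) - 5\right) = 5 - \left(7 - 5\right) = 5 - 2 = 3$)
$A{\left(x \right)} = \frac{-2 + x}{-1 + x}$ ($A{\left(x \right)} = \frac{x - 2}{x - 1} = \frac{-2 + x}{-1 + x}$)
$X{\left(y,J \right)} = \frac{1}{2}$ ($X{\left(y,J \right)} = \frac{-2 + 3}{-1 + 3} = \frac{1}{2} \cdot 1 = \frac{1}{2}$)
$U 15 X{\left(-2,3 \right)} = 12 \cdot 15 \cdot \frac{1}{2} = 180 \cdot \frac{1}{2} = 90$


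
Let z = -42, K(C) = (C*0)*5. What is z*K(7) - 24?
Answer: -24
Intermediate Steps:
K(C) = 0 (K(C) = 0*5 = 0)
z*K(7) - 24 = -42*0 - 24 = 0 - 24 = -24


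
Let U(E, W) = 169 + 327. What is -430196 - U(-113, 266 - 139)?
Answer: -430692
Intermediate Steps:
U(E, W) = 496
-430196 - U(-113, 266 - 139) = -430196 - 1*496 = -430196 - 496 = -430692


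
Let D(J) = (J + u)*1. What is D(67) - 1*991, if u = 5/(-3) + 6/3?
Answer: -2771/3 ≈ -923.67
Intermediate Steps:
u = ⅓ (u = 5*(-⅓) + 6*(⅓) = -5/3 + 2 = ⅓ ≈ 0.33333)
D(J) = ⅓ + J (D(J) = (J + ⅓)*1 = (⅓ + J)*1 = ⅓ + J)
D(67) - 1*991 = (⅓ + 67) - 1*991 = 202/3 - 991 = -2771/3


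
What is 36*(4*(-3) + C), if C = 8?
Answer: -144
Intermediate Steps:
36*(4*(-3) + C) = 36*(4*(-3) + 8) = 36*(-12 + 8) = 36*(-4) = -144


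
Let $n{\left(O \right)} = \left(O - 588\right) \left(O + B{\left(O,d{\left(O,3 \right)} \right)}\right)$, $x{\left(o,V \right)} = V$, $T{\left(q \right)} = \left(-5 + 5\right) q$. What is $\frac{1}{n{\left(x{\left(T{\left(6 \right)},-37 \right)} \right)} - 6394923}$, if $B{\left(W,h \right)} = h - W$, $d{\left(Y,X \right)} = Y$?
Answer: $- \frac{1}{6371798} \approx -1.5694 \cdot 10^{-7}$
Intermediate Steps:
$T{\left(q \right)} = 0$ ($T{\left(q \right)} = 0 q = 0$)
$n{\left(O \right)} = O \left(-588 + O\right)$ ($n{\left(O \right)} = \left(O - 588\right) \left(O + \left(O - O\right)\right) = \left(-588 + O\right) \left(O + 0\right) = \left(-588 + O\right) O = O \left(-588 + O\right)$)
$\frac{1}{n{\left(x{\left(T{\left(6 \right)},-37 \right)} \right)} - 6394923} = \frac{1}{- 37 \left(-588 - 37\right) - 6394923} = \frac{1}{\left(-37\right) \left(-625\right) - 6394923} = \frac{1}{23125 - 6394923} = \frac{1}{-6371798} = - \frac{1}{6371798}$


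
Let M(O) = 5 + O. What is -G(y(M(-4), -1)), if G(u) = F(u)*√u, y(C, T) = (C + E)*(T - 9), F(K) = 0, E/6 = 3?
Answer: 0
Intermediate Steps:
E = 18 (E = 6*3 = 18)
y(C, T) = (-9 + T)*(18 + C) (y(C, T) = (C + 18)*(T - 9) = (18 + C)*(-9 + T) = (-9 + T)*(18 + C))
G(u) = 0 (G(u) = 0*√u = 0)
-G(y(M(-4), -1)) = -1*0 = 0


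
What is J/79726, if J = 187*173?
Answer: 32351/79726 ≈ 0.40578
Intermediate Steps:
J = 32351
J/79726 = 32351/79726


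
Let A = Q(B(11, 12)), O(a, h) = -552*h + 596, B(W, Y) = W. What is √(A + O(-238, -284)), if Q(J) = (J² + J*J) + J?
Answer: 3*√17513 ≈ 397.01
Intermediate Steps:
Q(J) = J + 2*J² (Q(J) = (J² + J²) + J = 2*J² + J = J + 2*J²)
O(a, h) = 596 - 552*h
A = 253 (A = 11*(1 + 2*11) = 11*(1 + 22) = 11*23 = 253)
√(A + O(-238, -284)) = √(253 + (596 - 552*(-284))) = √(253 + (596 + 156768)) = √(253 + 157364) = √157617 = 3*√17513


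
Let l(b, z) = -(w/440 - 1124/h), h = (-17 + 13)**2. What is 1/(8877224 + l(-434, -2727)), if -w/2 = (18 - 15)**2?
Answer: 55/488251186 ≈ 1.1265e-7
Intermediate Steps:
w = -18 (w = -2*(18 - 15)**2 = -2*3**2 = -2*9 = -18)
h = 16 (h = (-4)**2 = 16)
l(b, z) = 3866/55 (l(b, z) = -(-18/440 - 1124/16) = -(-18*1/440 - 1124*1/16) = -(-9/220 - 281/4) = -1*(-3866/55) = 3866/55)
1/(8877224 + l(-434, -2727)) = 1/(8877224 + 3866/55) = 1/(488251186/55) = 55/488251186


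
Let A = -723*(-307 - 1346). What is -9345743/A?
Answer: -322267/41211 ≈ -7.8199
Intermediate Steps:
A = 1195119 (A = -723*(-1653) = 1195119)
-9345743/A = -9345743/1195119 = -9345743*1/1195119 = -322267/41211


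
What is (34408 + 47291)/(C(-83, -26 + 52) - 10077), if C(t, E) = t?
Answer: -81699/10160 ≈ -8.0412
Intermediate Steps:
(34408 + 47291)/(C(-83, -26 + 52) - 10077) = (34408 + 47291)/(-83 - 10077) = 81699/(-10160) = 81699*(-1/10160) = -81699/10160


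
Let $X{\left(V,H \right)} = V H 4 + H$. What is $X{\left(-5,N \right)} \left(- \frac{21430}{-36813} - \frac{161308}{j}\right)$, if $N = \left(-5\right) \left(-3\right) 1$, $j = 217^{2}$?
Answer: $\frac{9556445770}{11792431} \approx 810.39$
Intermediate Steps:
$j = 47089$
$N = 15$ ($N = 15 \cdot 1 = 15$)
$X{\left(V,H \right)} = H + 4 H V$ ($X{\left(V,H \right)} = H V 4 + H = 4 H V + H = H + 4 H V$)
$X{\left(-5,N \right)} \left(- \frac{21430}{-36813} - \frac{161308}{j}\right) = 15 \left(1 + 4 \left(-5\right)\right) \left(- \frac{21430}{-36813} - \frac{161308}{47089}\right) = 15 \left(1 - 20\right) \left(\left(-21430\right) \left(- \frac{1}{36813}\right) - \frac{3292}{961}\right) = 15 \left(-19\right) \left(\frac{21430}{36813} - \frac{3292}{961}\right) = \left(-285\right) \left(- \frac{100594166}{35377293}\right) = \frac{9556445770}{11792431}$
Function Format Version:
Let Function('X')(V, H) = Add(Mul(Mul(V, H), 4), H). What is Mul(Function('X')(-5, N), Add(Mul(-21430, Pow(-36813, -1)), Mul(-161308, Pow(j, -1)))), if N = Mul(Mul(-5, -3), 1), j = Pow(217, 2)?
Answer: Rational(9556445770, 11792431) ≈ 810.39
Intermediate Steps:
j = 47089
N = 15 (N = Mul(15, 1) = 15)
Function('X')(V, H) = Add(H, Mul(4, H, V)) (Function('X')(V, H) = Add(Mul(Mul(H, V), 4), H) = Add(Mul(4, H, V), H) = Add(H, Mul(4, H, V)))
Mul(Function('X')(-5, N), Add(Mul(-21430, Pow(-36813, -1)), Mul(-161308, Pow(j, -1)))) = Mul(Mul(15, Add(1, Mul(4, -5))), Add(Mul(-21430, Pow(-36813, -1)), Mul(-161308, Pow(47089, -1)))) = Mul(Mul(15, Add(1, -20)), Add(Mul(-21430, Rational(-1, 36813)), Mul(-161308, Rational(1, 47089)))) = Mul(Mul(15, -19), Add(Rational(21430, 36813), Rational(-3292, 961))) = Mul(-285, Rational(-100594166, 35377293)) = Rational(9556445770, 11792431)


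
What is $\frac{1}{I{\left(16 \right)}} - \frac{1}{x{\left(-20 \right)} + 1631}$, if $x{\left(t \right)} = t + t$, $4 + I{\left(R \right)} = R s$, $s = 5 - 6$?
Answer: $- \frac{1611}{31820} \approx -0.050629$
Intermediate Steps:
$s = -1$ ($s = 5 - 6 = -1$)
$I{\left(R \right)} = -4 - R$ ($I{\left(R \right)} = -4 + R \left(-1\right) = -4 - R$)
$x{\left(t \right)} = 2 t$
$\frac{1}{I{\left(16 \right)}} - \frac{1}{x{\left(-20 \right)} + 1631} = \frac{1}{-4 - 16} - \frac{1}{2 \left(-20\right) + 1631} = \frac{1}{-4 - 16} - \frac{1}{-40 + 1631} = \frac{1}{-20} - \frac{1}{1591} = - \frac{1}{20} - \frac{1}{1591} = - \frac{1611}{31820}$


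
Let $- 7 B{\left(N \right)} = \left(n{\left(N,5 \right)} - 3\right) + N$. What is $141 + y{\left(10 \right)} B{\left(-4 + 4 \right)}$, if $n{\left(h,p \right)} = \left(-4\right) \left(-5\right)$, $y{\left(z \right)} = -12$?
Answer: $\frac{1191}{7} \approx 170.14$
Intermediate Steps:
$n{\left(h,p \right)} = 20$
$B{\left(N \right)} = - \frac{17}{7} - \frac{N}{7}$ ($B{\left(N \right)} = - \frac{\left(20 - 3\right) + N}{7} = - \frac{17 + N}{7} = - \frac{17}{7} - \frac{N}{7}$)
$141 + y{\left(10 \right)} B{\left(-4 + 4 \right)} = 141 - 12 \left(- \frac{17}{7} - \frac{-4 + 4}{7}\right) = 141 - 12 \left(- \frac{17}{7} - 0\right) = 141 - 12 \left(- \frac{17}{7} + 0\right) = 141 - - \frac{204}{7} = 141 + \frac{204}{7} = \frac{1191}{7}$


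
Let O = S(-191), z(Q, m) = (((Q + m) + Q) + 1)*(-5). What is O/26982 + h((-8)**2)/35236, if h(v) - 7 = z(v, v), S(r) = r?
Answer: -4072354/118842219 ≈ -0.034267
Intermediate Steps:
z(Q, m) = -5 - 10*Q - 5*m (z(Q, m) = ((m + 2*Q) + 1)*(-5) = (1 + m + 2*Q)*(-5) = -5 - 10*Q - 5*m)
O = -191
h(v) = 2 - 15*v (h(v) = 7 + (-5 - 10*v - 5*v) = 7 + (-5 - 15*v) = 2 - 15*v)
O/26982 + h((-8)**2)/35236 = -191/26982 + (2 - 15*(-8)**2)/35236 = -191*1/26982 + (2 - 15*64)*(1/35236) = -191/26982 + (2 - 960)*(1/35236) = -191/26982 - 958*1/35236 = -191/26982 - 479/17618 = -4072354/118842219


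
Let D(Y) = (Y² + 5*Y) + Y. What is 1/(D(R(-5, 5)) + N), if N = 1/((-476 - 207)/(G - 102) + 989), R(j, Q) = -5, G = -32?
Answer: -133209/665911 ≈ -0.20004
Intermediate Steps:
D(Y) = Y² + 6*Y
N = 134/133209 (N = 1/((-476 - 207)/(-32 - 102) + 989) = 1/(-683/(-134) + 989) = 1/(-683*(-1/134) + 989) = 1/(683/134 + 989) = 1/(133209/134) = 134/133209 ≈ 0.0010059)
1/(D(R(-5, 5)) + N) = 1/(-5*(6 - 5) + 134/133209) = 1/(-5*1 + 134/133209) = 1/(-5 + 134/133209) = 1/(-665911/133209) = -133209/665911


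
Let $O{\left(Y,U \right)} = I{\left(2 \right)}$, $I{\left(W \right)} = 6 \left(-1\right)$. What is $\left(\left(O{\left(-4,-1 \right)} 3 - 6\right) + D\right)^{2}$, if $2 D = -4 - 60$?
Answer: $3136$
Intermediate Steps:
$I{\left(W \right)} = -6$
$O{\left(Y,U \right)} = -6$
$D = -32$ ($D = \frac{-4 - 60}{2} = \frac{1}{2} \left(-64\right) = -32$)
$\left(\left(O{\left(-4,-1 \right)} 3 - 6\right) + D\right)^{2} = \left(\left(\left(-6\right) 3 - 6\right) - 32\right)^{2} = \left(\left(-18 - 6\right) - 32\right)^{2} = \left(-24 - 32\right)^{2} = \left(-56\right)^{2} = 3136$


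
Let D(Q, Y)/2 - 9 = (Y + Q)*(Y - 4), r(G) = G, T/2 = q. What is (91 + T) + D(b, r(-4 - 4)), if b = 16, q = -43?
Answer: -169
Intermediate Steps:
T = -86 (T = 2*(-43) = -86)
D(Q, Y) = 18 + 2*(-4 + Y)*(Q + Y) (D(Q, Y) = 18 + 2*((Y + Q)*(Y - 4)) = 18 + 2*((Q + Y)*(-4 + Y)) = 18 + 2*((-4 + Y)*(Q + Y)) = 18 + 2*(-4 + Y)*(Q + Y))
(91 + T) + D(b, r(-4 - 4)) = (91 - 86) + (18 - 8*16 - 8*(-4 - 4) + 2*(-4 - 4)**2 + 2*16*(-4 - 4)) = 5 + (18 - 128 - 8*(-8) + 2*(-8)**2 + 2*16*(-8)) = 5 + (18 - 128 + 64 + 2*64 - 256) = 5 + (18 - 128 + 64 + 128 - 256) = 5 - 174 = -169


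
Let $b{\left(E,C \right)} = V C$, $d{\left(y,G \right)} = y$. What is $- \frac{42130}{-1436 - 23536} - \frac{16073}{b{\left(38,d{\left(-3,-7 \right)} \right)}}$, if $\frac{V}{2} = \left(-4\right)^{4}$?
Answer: $\frac{12946851}{1065472} \approx 12.151$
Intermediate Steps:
$V = 512$ ($V = 2 \left(-4\right)^{4} = 2 \cdot 256 = 512$)
$b{\left(E,C \right)} = 512 C$
$- \frac{42130}{-1436 - 23536} - \frac{16073}{b{\left(38,d{\left(-3,-7 \right)} \right)}} = - \frac{42130}{-1436 - 23536} - \frac{16073}{512 \left(-3\right)} = - \frac{42130}{-1436 - 23536} - \frac{16073}{-1536} = - \frac{42130}{-24972} - - \frac{16073}{1536} = \left(-42130\right) \left(- \frac{1}{24972}\right) + \frac{16073}{1536} = \frac{21065}{12486} + \frac{16073}{1536} = \frac{12946851}{1065472}$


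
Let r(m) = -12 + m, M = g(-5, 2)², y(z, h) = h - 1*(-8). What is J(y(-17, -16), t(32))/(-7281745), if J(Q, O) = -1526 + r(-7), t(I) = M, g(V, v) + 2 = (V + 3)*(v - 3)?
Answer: 309/1456349 ≈ 0.00021217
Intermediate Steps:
g(V, v) = -2 + (-3 + v)*(3 + V) (g(V, v) = -2 + (V + 3)*(v - 3) = -2 + (3 + V)*(-3 + v) = -2 + (-3 + v)*(3 + V))
y(z, h) = 8 + h (y(z, h) = h + 8 = 8 + h)
M = 0 (M = (-11 - 3*(-5) + 3*2 - 5*2)² = (-11 + 15 + 6 - 10)² = 0² = 0)
t(I) = 0
J(Q, O) = -1545 (J(Q, O) = -1526 + (-12 - 7) = -1526 - 19 = -1545)
J(y(-17, -16), t(32))/(-7281745) = -1545/(-7281745) = -1545*(-1/7281745) = 309/1456349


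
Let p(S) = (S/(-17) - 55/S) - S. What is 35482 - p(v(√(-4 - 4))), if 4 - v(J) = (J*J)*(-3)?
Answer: 2411149/68 ≈ 35458.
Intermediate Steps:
v(J) = 4 + 3*J² (v(J) = 4 - J*J*(-3) = 4 - J²*(-3) = 4 - (-3)*J² = 4 + 3*J²)
p(S) = -55/S - 18*S/17 (p(S) = (S*(-1/17) - 55/S) - S = (-S/17 - 55/S) - S = (-55/S - S/17) - S = -55/S - 18*S/17)
35482 - p(v(√(-4 - 4))) = 35482 - (-55/(4 + 3*(√(-4 - 4))²) - 18*(4 + 3*(√(-4 - 4))²)/17) = 35482 - (-55/(4 + 3*(√(-8))²) - 18*(4 + 3*(√(-8))²)/17) = 35482 - (-55/(4 + 3*(2*I*√2)²) - 18*(4 + 3*(2*I*√2)²)/17) = 35482 - (-55/(4 + 3*(-8)) - 18*(4 + 3*(-8))/17) = 35482 - (-55/(4 - 24) - 18*(4 - 24)/17) = 35482 - (-55/(-20) - 18/17*(-20)) = 35482 - (-55*(-1/20) + 360/17) = 35482 - (11/4 + 360/17) = 35482 - 1*1627/68 = 35482 - 1627/68 = 2411149/68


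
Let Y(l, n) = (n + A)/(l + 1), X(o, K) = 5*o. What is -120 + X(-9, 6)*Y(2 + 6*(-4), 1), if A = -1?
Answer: -120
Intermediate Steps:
Y(l, n) = (-1 + n)/(1 + l) (Y(l, n) = (n - 1)/(l + 1) = (-1 + n)/(1 + l))
-120 + X(-9, 6)*Y(2 + 6*(-4), 1) = -120 + (5*(-9))*((-1 + 1)/(1 + (2 + 6*(-4)))) = -120 - 45*0/(1 + (2 - 24)) = -120 - 45*0/(1 - 22) = -120 - 45*0/(-21) = -120 - (-15)*0/7 = -120 - 45*0 = -120 + 0 = -120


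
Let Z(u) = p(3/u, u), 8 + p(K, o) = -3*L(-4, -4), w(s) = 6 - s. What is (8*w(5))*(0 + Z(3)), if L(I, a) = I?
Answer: 32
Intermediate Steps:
p(K, o) = 4 (p(K, o) = -8 - 3*(-4) = -8 + 12 = 4)
Z(u) = 4
(8*w(5))*(0 + Z(3)) = (8*(6 - 1*5))*(0 + 4) = (8*(6 - 5))*4 = (8*1)*4 = 8*4 = 32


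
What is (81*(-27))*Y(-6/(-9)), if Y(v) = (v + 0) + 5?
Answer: -12393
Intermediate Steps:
Y(v) = 5 + v (Y(v) = v + 5 = 5 + v)
(81*(-27))*Y(-6/(-9)) = (81*(-27))*(5 - 6/(-9)) = -2187*(5 - 6*(-⅑)) = -2187*(5 + ⅔) = -2187*17/3 = -12393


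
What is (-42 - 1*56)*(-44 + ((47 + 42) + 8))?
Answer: -5194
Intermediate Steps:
(-42 - 1*56)*(-44 + ((47 + 42) + 8)) = (-42 - 56)*(-44 + (89 + 8)) = -98*(-44 + 97) = -98*53 = -5194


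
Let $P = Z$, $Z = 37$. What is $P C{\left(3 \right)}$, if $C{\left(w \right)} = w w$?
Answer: $333$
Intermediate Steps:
$C{\left(w \right)} = w^{2}$
$P = 37$
$P C{\left(3 \right)} = 37 \cdot 3^{2} = 37 \cdot 9 = 333$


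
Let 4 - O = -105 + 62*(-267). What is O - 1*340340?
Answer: -323677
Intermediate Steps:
O = 16663 (O = 4 - (-105 + 62*(-267)) = 4 - (-105 - 16554) = 4 - 1*(-16659) = 4 + 16659 = 16663)
O - 1*340340 = 16663 - 1*340340 = 16663 - 340340 = -323677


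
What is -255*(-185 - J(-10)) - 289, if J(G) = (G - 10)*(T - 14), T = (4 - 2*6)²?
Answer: -208114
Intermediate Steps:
T = 64 (T = (4 - 12)² = (-8)² = 64)
J(G) = -500 + 50*G (J(G) = (G - 10)*(64 - 14) = (-10 + G)*50 = -500 + 50*G)
-255*(-185 - J(-10)) - 289 = -255*(-185 - (-500 + 50*(-10))) - 289 = -255*(-185 - (-500 - 500)) - 289 = -255*(-185 - 1*(-1000)) - 289 = -255*(-185 + 1000) - 289 = -255*815 - 289 = -207825 - 289 = -208114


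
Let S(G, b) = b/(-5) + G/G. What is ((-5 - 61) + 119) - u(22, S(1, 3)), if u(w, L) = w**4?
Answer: -234203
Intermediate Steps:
S(G, b) = 1 - b/5 (S(G, b) = b*(-1/5) + 1 = -b/5 + 1 = 1 - b/5)
((-5 - 61) + 119) - u(22, S(1, 3)) = ((-5 - 61) + 119) - 1*22**4 = (-66 + 119) - 1*234256 = 53 - 234256 = -234203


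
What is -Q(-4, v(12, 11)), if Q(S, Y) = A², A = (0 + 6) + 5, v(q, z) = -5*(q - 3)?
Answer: -121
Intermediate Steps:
v(q, z) = 15 - 5*q (v(q, z) = -5*(-3 + q) = 15 - 5*q)
A = 11 (A = 6 + 5 = 11)
Q(S, Y) = 121 (Q(S, Y) = 11² = 121)
-Q(-4, v(12, 11)) = -1*121 = -121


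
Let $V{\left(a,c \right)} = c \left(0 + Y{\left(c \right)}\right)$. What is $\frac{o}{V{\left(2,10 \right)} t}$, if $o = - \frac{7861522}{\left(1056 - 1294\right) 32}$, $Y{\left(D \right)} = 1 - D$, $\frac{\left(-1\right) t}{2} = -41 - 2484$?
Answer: $- \frac{3930761}{1730736000} \approx -0.0022711$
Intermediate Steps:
$t = 5050$ ($t = - 2 \left(-41 - 2484\right) = \left(-2\right) \left(-2525\right) = 5050$)
$V{\left(a,c \right)} = c \left(1 - c\right)$ ($V{\left(a,c \right)} = c \left(0 - \left(-1 + c\right)\right) = c \left(1 - c\right)$)
$o = \frac{3930761}{3808}$ ($o = - \frac{7861522}{\left(-238\right) 32} = - \frac{7861522}{-7616} = \left(-7861522\right) \left(- \frac{1}{7616}\right) = \frac{3930761}{3808} \approx 1032.2$)
$\frac{o}{V{\left(2,10 \right)} t} = \frac{3930761}{3808 \cdot 10 \left(1 - 10\right) 5050} = \frac{3930761}{3808 \cdot 10 \left(-9\right) 5050} = \frac{3930761}{3808 \left(\left(-90\right) 5050\right)} = \frac{3930761}{3808 \left(-454500\right)} = \frac{3930761}{3808} \left(- \frac{1}{454500}\right) = - \frac{3930761}{1730736000}$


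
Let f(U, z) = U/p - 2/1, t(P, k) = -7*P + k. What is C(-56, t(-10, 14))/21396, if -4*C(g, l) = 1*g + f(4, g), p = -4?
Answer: 59/85584 ≈ 0.00068938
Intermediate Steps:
t(P, k) = k - 7*P
f(U, z) = -2 - U/4 (f(U, z) = U/(-4) - 2/1 = U*(-¼) - 2*1 = -U/4 - 2 = -2 - U/4)
C(g, l) = ¾ - g/4 (C(g, l) = -(1*g + (-2 - ¼*4))/4 = -(g + (-2 - 1))/4 = -(g - 3)/4 = -(-3 + g)/4 = ¾ - g/4)
C(-56, t(-10, 14))/21396 = (¾ - ¼*(-56))/21396 = (¾ + 14)*(1/21396) = (59/4)*(1/21396) = 59/85584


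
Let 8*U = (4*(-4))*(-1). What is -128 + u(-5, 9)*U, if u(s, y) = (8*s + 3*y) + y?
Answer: -136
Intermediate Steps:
U = 2 (U = ((4*(-4))*(-1))/8 = (-16*(-1))/8 = (⅛)*16 = 2)
u(s, y) = 4*y + 8*s (u(s, y) = (3*y + 8*s) + y = 4*y + 8*s)
-128 + u(-5, 9)*U = -128 + (4*9 + 8*(-5))*2 = -128 + (36 - 40)*2 = -128 - 4*2 = -128 - 8 = -136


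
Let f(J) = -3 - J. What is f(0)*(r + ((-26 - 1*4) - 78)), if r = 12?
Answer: 288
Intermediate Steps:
f(0)*(r + ((-26 - 1*4) - 78)) = (-3 - 1*0)*(12 + ((-26 - 1*4) - 78)) = (-3 + 0)*(12 + ((-26 - 4) - 78)) = -3*(12 + (-30 - 78)) = -3*(12 - 108) = -3*(-96) = 288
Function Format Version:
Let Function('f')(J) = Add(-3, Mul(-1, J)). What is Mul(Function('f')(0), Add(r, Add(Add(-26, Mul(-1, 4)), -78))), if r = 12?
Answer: 288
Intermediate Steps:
Mul(Function('f')(0), Add(r, Add(Add(-26, Mul(-1, 4)), -78))) = Mul(Add(-3, Mul(-1, 0)), Add(12, Add(Add(-26, Mul(-1, 4)), -78))) = Mul(Add(-3, 0), Add(12, Add(Add(-26, -4), -78))) = Mul(-3, Add(12, Add(-30, -78))) = Mul(-3, Add(12, -108)) = Mul(-3, -96) = 288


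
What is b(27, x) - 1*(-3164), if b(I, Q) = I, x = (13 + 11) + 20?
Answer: 3191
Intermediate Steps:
x = 44 (x = 24 + 20 = 44)
b(27, x) - 1*(-3164) = 27 - 1*(-3164) = 27 + 3164 = 3191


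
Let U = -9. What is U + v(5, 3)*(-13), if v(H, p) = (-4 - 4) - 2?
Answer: 121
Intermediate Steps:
v(H, p) = -10 (v(H, p) = -8 - 2 = -10)
U + v(5, 3)*(-13) = -9 - 10*(-13) = -9 + 130 = 121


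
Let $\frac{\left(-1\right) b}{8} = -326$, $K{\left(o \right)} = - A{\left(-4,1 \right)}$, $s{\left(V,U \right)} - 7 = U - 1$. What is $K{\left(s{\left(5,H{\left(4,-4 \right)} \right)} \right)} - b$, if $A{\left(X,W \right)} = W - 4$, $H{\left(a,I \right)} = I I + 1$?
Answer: $-2605$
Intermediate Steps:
$H{\left(a,I \right)} = 1 + I^{2}$ ($H{\left(a,I \right)} = I^{2} + 1 = 1 + I^{2}$)
$s{\left(V,U \right)} = 6 + U$ ($s{\left(V,U \right)} = 7 + \left(U - 1\right) = 7 + \left(-1 + U\right) = 6 + U$)
$A{\left(X,W \right)} = -4 + W$ ($A{\left(X,W \right)} = W - 4 = -4 + W$)
$K{\left(o \right)} = 3$ ($K{\left(o \right)} = - (-4 + 1) = \left(-1\right) \left(-3\right) = 3$)
$b = 2608$ ($b = \left(-8\right) \left(-326\right) = 2608$)
$K{\left(s{\left(5,H{\left(4,-4 \right)} \right)} \right)} - b = 3 - 2608 = -2605$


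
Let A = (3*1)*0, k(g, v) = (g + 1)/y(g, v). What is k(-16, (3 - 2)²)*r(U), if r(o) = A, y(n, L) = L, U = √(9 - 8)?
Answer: 0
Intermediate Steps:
U = 1 (U = √1 = 1)
k(g, v) = (1 + g)/v (k(g, v) = (g + 1)/v = (1 + g)/v)
A = 0 (A = 3*0 = 0)
r(o) = 0
k(-16, (3 - 2)²)*r(U) = ((1 - 16)/((3 - 2)²))*0 = (-15/1²)*0 = (-15/1)*0 = (1*(-15))*0 = -15*0 = 0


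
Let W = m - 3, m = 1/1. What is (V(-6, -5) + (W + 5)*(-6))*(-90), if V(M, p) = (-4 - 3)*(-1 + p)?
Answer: -2160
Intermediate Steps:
m = 1
V(M, p) = 7 - 7*p (V(M, p) = -7*(-1 + p) = 7 - 7*p)
W = -2 (W = 1 - 3 = -2)
(V(-6, -5) + (W + 5)*(-6))*(-90) = ((7 - 7*(-5)) + (-2 + 5)*(-6))*(-90) = ((7 + 35) + 3*(-6))*(-90) = (42 - 18)*(-90) = 24*(-90) = -2160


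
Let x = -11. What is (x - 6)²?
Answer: 289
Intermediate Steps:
(x - 6)² = (-11 - 6)² = (-17)² = 289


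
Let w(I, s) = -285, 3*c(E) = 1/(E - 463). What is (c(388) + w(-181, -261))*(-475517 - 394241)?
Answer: 55774101508/225 ≈ 2.4788e+8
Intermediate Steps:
c(E) = 1/(3*(-463 + E)) (c(E) = 1/(3*(E - 463)) = 1/(3*(-463 + E)))
(c(388) + w(-181, -261))*(-475517 - 394241) = (1/(3*(-463 + 388)) - 285)*(-475517 - 394241) = ((⅓)/(-75) - 285)*(-869758) = ((⅓)*(-1/75) - 285)*(-869758) = (-1/225 - 285)*(-869758) = -64126/225*(-869758) = 55774101508/225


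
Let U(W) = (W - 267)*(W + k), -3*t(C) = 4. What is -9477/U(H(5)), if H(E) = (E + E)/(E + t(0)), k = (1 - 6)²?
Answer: 127413/98515 ≈ 1.2933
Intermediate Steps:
k = 25 (k = (-5)² = 25)
t(C) = -4/3 (t(C) = -⅓*4 = -4/3)
H(E) = 2*E/(-4/3 + E) (H(E) = (E + E)/(E - 4/3) = (2*E)/(-4/3 + E) = 2*E/(-4/3 + E))
U(W) = (-267 + W)*(25 + W) (U(W) = (W - 267)*(W + 25) = (-267 + W)*(25 + W))
-9477/U(H(5)) = -9477/(-6675 + (6*5/(-4 + 3*5))² - 1452*5/(-4 + 3*5)) = -9477/(-6675 + (6*5/(-4 + 15))² - 1452*5/(-4 + 15)) = -9477/(-6675 + (6*5/11)² - 1452*5/11) = -9477/(-6675 + (6*5*(1/11))² - 1452*5/11) = -9477/(-6675 + (30/11)² - 242*30/11) = -9477/(-6675 + 900/121 - 660) = -9477/(-886635/121) = -9477*(-121/886635) = 127413/98515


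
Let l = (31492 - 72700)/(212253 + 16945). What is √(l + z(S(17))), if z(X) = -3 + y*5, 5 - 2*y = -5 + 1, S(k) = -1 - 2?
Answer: 3*√112769312366/229198 ≈ 4.3955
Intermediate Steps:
S(k) = -3
l = -20604/114599 (l = -41208/229198 = -41208*1/229198 = -20604/114599 ≈ -0.17979)
y = 9/2 (y = 5/2 - (-5 + 1)/2 = 5/2 - ½*(-4) = 5/2 + 2 = 9/2 ≈ 4.5000)
z(X) = 39/2 (z(X) = -3 + (9/2)*5 = -3 + 45/2 = 39/2)
√(l + z(S(17))) = √(-20604/114599 + 39/2) = √(4428153/229198) = 3*√112769312366/229198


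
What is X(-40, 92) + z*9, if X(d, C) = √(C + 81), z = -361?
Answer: -3249 + √173 ≈ -3235.8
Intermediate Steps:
X(d, C) = √(81 + C)
X(-40, 92) + z*9 = √(81 + 92) - 361*9 = √173 - 3249 = -3249 + √173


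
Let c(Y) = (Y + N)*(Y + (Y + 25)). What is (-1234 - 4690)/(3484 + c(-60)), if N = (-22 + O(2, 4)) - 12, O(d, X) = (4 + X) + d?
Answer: -1481/2866 ≈ -0.51675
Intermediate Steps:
O(d, X) = 4 + X + d
N = -24 (N = (-22 + (4 + 4 + 2)) - 12 = (-22 + 10) - 12 = -12 - 12 = -24)
c(Y) = (-24 + Y)*(25 + 2*Y) (c(Y) = (Y - 24)*(Y + (Y + 25)) = (-24 + Y)*(Y + (25 + Y)) = (-24 + Y)*(25 + 2*Y))
(-1234 - 4690)/(3484 + c(-60)) = (-1234 - 4690)/(3484 + (-600 - 23*(-60) + 2*(-60)**2)) = -5924/(3484 + (-600 + 1380 + 2*3600)) = -5924/(3484 + (-600 + 1380 + 7200)) = -5924/(3484 + 7980) = -5924/11464 = -5924*1/11464 = -1481/2866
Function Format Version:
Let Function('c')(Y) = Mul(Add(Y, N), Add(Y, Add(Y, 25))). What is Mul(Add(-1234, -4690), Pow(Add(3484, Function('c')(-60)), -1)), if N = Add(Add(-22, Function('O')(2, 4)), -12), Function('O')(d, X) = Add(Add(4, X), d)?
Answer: Rational(-1481, 2866) ≈ -0.51675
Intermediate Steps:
Function('O')(d, X) = Add(4, X, d)
N = -24 (N = Add(Add(-22, Add(4, 4, 2)), -12) = Add(Add(-22, 10), -12) = Add(-12, -12) = -24)
Function('c')(Y) = Mul(Add(-24, Y), Add(25, Mul(2, Y))) (Function('c')(Y) = Mul(Add(Y, -24), Add(Y, Add(Y, 25))) = Mul(Add(-24, Y), Add(Y, Add(25, Y))) = Mul(Add(-24, Y), Add(25, Mul(2, Y))))
Mul(Add(-1234, -4690), Pow(Add(3484, Function('c')(-60)), -1)) = Mul(Add(-1234, -4690), Pow(Add(3484, Add(-600, Mul(-23, -60), Mul(2, Pow(-60, 2)))), -1)) = Mul(-5924, Pow(Add(3484, Add(-600, 1380, Mul(2, 3600))), -1)) = Mul(-5924, Pow(Add(3484, Add(-600, 1380, 7200)), -1)) = Mul(-5924, Pow(Add(3484, 7980), -1)) = Mul(-5924, Pow(11464, -1)) = Mul(-5924, Rational(1, 11464)) = Rational(-1481, 2866)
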